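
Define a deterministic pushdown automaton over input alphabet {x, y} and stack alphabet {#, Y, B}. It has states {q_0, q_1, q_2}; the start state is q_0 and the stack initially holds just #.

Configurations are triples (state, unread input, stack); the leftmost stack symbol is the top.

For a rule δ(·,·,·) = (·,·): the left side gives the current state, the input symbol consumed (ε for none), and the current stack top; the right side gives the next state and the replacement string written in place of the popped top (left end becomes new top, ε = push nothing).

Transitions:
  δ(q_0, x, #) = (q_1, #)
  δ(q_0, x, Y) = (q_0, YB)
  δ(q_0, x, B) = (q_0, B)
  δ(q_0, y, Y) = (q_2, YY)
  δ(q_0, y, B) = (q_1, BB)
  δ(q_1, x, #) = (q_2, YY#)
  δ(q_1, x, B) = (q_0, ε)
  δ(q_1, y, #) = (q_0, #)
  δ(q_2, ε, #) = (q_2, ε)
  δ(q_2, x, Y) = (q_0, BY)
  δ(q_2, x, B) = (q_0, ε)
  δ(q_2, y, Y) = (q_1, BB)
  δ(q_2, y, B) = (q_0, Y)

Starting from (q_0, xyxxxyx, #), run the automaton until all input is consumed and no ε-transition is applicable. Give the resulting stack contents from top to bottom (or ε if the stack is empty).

(q_0, xyxxxyx, #)
  read x, top #: go to q_1, push # → (q_1, yxxxyx, #)
  read y, top #: go to q_0, push # → (q_0, xxxyx, #)
  read x, top #: go to q_1, push # → (q_1, xxyx, #)
  read x, top #: go to q_2, push YY# → (q_2, xyx, YY#)
  read x, top Y: go to q_0, push BY → (q_0, yx, BYY#)
  read y, top B: go to q_1, push BB → (q_1, x, BBYY#)
  read x, top B: go to q_0, push ε → (q_0, ε, BYY#)
All input consumed in state q_0 with stack BYY#.

BYY#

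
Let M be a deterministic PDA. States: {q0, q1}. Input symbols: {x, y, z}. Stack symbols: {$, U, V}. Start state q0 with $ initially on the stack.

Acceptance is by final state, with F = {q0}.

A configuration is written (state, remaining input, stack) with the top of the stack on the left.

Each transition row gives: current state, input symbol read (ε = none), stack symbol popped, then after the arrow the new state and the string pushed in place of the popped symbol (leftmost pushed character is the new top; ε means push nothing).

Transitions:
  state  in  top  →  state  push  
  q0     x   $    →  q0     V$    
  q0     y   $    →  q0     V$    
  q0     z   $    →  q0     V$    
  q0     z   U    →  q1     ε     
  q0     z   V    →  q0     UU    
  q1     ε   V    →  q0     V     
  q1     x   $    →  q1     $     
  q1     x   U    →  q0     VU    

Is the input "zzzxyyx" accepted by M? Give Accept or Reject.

(q0, zzzxyyx, $)
  read z, top $: go to q0, push V$ → (q0, zzxyyx, V$)
  read z, top V: go to q0, push UU → (q0, zxyyx, UU$)
  read z, top U: go to q1, push ε → (q1, xyyx, U$)
  read x, top U: go to q0, push VU → (q0, yyx, VU$)
No transition applies at (q0, yyx, VU$); input not fully consumed.

Reject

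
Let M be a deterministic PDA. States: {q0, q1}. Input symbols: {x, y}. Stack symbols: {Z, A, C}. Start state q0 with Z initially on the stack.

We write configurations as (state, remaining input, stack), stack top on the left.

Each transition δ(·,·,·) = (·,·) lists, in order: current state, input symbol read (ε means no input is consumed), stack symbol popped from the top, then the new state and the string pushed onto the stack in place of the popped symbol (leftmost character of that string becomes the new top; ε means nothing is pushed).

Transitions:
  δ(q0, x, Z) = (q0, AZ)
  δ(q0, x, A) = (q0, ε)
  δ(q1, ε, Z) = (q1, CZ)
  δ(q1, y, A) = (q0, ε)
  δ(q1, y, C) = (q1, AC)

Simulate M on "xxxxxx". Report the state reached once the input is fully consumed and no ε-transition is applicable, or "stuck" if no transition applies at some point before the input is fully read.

(q0, xxxxxx, Z) ⊢ (q0, xxxxx, AZ) ⊢ (q0, xxxx, Z) ⊢ (q0, xxx, AZ) ⊢ (q0, xx, Z) ⊢ (q0, x, AZ) ⊢ (q0, ε, Z)
All input consumed; M is in state q0.

q0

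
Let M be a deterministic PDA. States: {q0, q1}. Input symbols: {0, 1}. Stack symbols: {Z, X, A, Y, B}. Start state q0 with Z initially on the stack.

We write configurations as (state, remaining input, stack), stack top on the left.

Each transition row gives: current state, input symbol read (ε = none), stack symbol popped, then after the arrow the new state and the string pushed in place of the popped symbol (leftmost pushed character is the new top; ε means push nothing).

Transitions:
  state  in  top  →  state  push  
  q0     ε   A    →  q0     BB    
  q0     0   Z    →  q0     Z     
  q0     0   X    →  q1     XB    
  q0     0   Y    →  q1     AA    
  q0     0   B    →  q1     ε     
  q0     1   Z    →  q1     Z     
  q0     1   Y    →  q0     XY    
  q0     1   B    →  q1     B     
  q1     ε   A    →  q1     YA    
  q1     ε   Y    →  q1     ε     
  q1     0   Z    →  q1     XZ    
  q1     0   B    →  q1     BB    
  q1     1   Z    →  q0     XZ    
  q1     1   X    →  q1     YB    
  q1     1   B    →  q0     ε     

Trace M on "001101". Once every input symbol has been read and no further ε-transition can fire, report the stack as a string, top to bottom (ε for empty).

BBZ

(q0, 001101, Z)
  read 0, top Z: go to q0, push Z → (q0, 01101, Z)
  read 0, top Z: go to q0, push Z → (q0, 1101, Z)
  read 1, top Z: go to q1, push Z → (q1, 101, Z)
  read 1, top Z: go to q0, push XZ → (q0, 01, XZ)
  read 0, top X: go to q1, push XB → (q1, 1, XBZ)
  read 1, top X: go to q1, push YB → (q1, ε, YBBZ)
  ε-move, top Y: go to q1, push ε → (q1, ε, BBZ)
All input consumed in state q1 with stack BBZ.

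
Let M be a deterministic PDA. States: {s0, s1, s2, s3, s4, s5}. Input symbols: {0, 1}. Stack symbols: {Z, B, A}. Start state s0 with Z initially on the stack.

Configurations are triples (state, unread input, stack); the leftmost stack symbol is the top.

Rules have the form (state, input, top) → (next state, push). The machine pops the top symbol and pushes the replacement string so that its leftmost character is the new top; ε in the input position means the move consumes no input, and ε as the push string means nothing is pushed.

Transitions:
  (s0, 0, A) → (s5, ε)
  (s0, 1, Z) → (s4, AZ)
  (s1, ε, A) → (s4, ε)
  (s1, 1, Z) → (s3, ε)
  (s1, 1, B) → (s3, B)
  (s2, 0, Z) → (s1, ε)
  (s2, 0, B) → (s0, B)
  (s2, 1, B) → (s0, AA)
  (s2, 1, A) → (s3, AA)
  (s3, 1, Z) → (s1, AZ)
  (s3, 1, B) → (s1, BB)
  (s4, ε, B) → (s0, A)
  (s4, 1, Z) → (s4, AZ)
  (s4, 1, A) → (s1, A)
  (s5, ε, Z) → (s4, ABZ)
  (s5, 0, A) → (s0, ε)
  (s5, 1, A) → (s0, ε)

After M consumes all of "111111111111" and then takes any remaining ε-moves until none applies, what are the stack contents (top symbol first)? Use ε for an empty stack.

Z

(s0, 111111111111, Z)
  read 1, top Z: go to s4, push AZ → (s4, 11111111111, AZ)
  read 1, top A: go to s1, push A → (s1, 1111111111, AZ)
  ε-move, top A: go to s4, push ε → (s4, 1111111111, Z)
  read 1, top Z: go to s4, push AZ → (s4, 111111111, AZ)
  read 1, top A: go to s1, push A → (s1, 11111111, AZ)
  ε-move, top A: go to s4, push ε → (s4, 11111111, Z)
  read 1, top Z: go to s4, push AZ → (s4, 1111111, AZ)
  read 1, top A: go to s1, push A → (s1, 111111, AZ)
  ε-move, top A: go to s4, push ε → (s4, 111111, Z)
  read 1, top Z: go to s4, push AZ → (s4, 11111, AZ)
  read 1, top A: go to s1, push A → (s1, 1111, AZ)
  ε-move, top A: go to s4, push ε → (s4, 1111, Z)
  read 1, top Z: go to s4, push AZ → (s4, 111, AZ)
  read 1, top A: go to s1, push A → (s1, 11, AZ)
  ε-move, top A: go to s4, push ε → (s4, 11, Z)
  read 1, top Z: go to s4, push AZ → (s4, 1, AZ)
  read 1, top A: go to s1, push A → (s1, ε, AZ)
  ε-move, top A: go to s4, push ε → (s4, ε, Z)
All input consumed in state s4 with stack Z.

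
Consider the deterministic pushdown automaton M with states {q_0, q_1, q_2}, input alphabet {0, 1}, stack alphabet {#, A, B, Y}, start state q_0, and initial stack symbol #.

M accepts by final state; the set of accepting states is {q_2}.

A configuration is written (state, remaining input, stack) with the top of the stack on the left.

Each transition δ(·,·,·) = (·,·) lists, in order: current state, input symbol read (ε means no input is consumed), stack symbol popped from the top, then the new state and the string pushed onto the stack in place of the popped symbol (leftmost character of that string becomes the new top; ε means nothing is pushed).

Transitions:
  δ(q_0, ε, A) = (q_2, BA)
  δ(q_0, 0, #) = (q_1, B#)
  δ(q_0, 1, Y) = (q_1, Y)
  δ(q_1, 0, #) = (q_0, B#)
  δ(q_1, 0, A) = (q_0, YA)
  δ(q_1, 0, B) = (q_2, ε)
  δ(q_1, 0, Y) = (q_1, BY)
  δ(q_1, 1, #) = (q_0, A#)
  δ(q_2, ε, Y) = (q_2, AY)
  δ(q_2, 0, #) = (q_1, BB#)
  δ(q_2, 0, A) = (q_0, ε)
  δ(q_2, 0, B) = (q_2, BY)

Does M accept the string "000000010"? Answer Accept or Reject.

Reject

(q_0, 000000010, #)
  read 0, top #: go to q_1, push B# → (q_1, 00000010, B#)
  read 0, top B: go to q_2, push ε → (q_2, 0000010, #)
  read 0, top #: go to q_1, push BB# → (q_1, 000010, BB#)
  read 0, top B: go to q_2, push ε → (q_2, 00010, B#)
  read 0, top B: go to q_2, push BY → (q_2, 0010, BY#)
  read 0, top B: go to q_2, push BY → (q_2, 010, BYY#)
  read 0, top B: go to q_2, push BY → (q_2, 10, BYYY#)
No transition applies at (q_2, 10, BYYY#); input not fully consumed.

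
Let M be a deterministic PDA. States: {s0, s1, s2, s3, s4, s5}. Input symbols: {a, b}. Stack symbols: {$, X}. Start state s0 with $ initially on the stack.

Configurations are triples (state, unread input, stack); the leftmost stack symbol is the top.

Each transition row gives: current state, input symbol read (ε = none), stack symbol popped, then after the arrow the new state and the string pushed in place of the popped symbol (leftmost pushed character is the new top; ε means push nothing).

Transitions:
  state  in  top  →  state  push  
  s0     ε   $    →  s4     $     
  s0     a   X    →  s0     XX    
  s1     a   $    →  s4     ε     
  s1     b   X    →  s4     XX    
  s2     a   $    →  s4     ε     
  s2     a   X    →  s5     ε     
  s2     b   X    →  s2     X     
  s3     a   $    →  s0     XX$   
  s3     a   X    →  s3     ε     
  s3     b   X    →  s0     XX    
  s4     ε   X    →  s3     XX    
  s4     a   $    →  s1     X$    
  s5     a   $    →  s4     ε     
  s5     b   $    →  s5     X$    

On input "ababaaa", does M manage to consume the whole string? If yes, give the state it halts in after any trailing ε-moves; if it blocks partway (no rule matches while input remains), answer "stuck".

s0

(s0, ababaaa, $)
  ε-move, top $: go to s4, push $ → (s4, ababaaa, $)
  read a, top $: go to s1, push X$ → (s1, babaaa, X$)
  read b, top X: go to s4, push XX → (s4, abaaa, XX$)
  ε-move, top X: go to s3, push XX → (s3, abaaa, XXX$)
  read a, top X: go to s3, push ε → (s3, baaa, XX$)
  read b, top X: go to s0, push XX → (s0, aaa, XXX$)
  read a, top X: go to s0, push XX → (s0, aa, XXXX$)
  read a, top X: go to s0, push XX → (s0, a, XXXXX$)
  read a, top X: go to s0, push XX → (s0, ε, XXXXXX$)
All input consumed; M is in state s0.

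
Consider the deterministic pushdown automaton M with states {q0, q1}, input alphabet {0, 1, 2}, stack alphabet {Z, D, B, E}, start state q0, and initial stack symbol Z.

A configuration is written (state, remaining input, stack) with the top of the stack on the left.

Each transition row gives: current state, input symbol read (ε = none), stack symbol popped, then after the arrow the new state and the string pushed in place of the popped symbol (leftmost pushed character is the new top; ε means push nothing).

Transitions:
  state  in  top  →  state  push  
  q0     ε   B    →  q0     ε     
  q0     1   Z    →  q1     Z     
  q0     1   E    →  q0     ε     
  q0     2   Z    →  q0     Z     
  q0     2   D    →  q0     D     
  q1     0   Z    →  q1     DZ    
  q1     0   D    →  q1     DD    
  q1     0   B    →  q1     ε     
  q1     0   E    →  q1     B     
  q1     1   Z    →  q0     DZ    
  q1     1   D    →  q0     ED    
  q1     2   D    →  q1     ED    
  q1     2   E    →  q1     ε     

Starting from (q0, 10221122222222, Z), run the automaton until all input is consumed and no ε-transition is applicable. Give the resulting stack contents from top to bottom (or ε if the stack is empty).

DZ

(q0, 10221122222222, Z) ⊢ (q1, 0221122222222, Z) ⊢ (q1, 221122222222, DZ) ⊢ (q1, 21122222222, EDZ) ⊢ (q1, 1122222222, DZ) ⊢ (q0, 122222222, EDZ) ⊢ (q0, 22222222, DZ) ⊢ (q0, 2222222, DZ) ⊢ (q0, 222222, DZ) ⊢ (q0, 22222, DZ) ⊢ (q0, 2222, DZ) ⊢ (q0, 222, DZ) ⊢ (q0, 22, DZ) ⊢ (q0, 2, DZ) ⊢ (q0, ε, DZ)
All input consumed in state q0 with stack DZ.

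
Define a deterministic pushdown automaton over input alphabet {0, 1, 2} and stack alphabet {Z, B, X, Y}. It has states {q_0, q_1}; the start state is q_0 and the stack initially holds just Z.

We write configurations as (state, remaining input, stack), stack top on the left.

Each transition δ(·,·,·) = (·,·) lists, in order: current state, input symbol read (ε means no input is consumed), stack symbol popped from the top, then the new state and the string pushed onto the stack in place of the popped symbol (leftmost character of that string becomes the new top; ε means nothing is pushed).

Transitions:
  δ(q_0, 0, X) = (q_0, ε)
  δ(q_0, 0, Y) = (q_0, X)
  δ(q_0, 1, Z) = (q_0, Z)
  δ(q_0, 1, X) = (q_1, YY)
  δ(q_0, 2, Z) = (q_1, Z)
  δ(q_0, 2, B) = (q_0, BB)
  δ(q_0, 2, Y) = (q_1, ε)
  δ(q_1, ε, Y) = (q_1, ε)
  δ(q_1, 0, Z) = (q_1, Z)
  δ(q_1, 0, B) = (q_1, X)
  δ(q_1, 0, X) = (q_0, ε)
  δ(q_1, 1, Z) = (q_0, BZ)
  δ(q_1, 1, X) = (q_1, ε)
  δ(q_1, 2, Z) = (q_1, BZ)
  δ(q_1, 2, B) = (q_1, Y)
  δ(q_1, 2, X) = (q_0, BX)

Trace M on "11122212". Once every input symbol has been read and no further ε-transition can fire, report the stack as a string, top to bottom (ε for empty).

(q_0, 11122212, Z)
  read 1, top Z: go to q_0, push Z → (q_0, 1122212, Z)
  read 1, top Z: go to q_0, push Z → (q_0, 122212, Z)
  read 1, top Z: go to q_0, push Z → (q_0, 22212, Z)
  read 2, top Z: go to q_1, push Z → (q_1, 2212, Z)
  read 2, top Z: go to q_1, push BZ → (q_1, 212, BZ)
  read 2, top B: go to q_1, push Y → (q_1, 12, YZ)
  ε-move, top Y: go to q_1, push ε → (q_1, 12, Z)
  read 1, top Z: go to q_0, push BZ → (q_0, 2, BZ)
  read 2, top B: go to q_0, push BB → (q_0, ε, BBZ)
All input consumed in state q_0 with stack BBZ.

BBZ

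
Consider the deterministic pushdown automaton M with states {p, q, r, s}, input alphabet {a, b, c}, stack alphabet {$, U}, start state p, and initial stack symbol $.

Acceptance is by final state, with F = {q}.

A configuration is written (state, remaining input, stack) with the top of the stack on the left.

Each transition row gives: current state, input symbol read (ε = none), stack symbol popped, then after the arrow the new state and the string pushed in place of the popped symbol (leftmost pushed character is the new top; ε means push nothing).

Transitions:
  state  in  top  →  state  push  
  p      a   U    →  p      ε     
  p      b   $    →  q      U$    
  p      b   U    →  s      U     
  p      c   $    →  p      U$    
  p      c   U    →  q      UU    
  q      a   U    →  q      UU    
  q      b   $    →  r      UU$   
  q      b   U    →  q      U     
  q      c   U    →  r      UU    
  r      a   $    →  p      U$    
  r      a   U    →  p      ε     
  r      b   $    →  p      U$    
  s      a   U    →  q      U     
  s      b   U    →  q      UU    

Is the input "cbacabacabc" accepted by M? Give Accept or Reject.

Reject

(p, cbacabacabc, $)
  read c, top $: go to p, push U$ → (p, bacabacabc, U$)
  read b, top U: go to s, push U → (s, acabacabc, U$)
  read a, top U: go to q, push U → (q, cabacabc, U$)
  read c, top U: go to r, push UU → (r, abacabc, UU$)
  read a, top U: go to p, push ε → (p, bacabc, U$)
  read b, top U: go to s, push U → (s, acabc, U$)
  read a, top U: go to q, push U → (q, cabc, U$)
  read c, top U: go to r, push UU → (r, abc, UU$)
  read a, top U: go to p, push ε → (p, bc, U$)
  read b, top U: go to s, push U → (s, c, U$)
No transition applies at (s, c, U$); input not fully consumed.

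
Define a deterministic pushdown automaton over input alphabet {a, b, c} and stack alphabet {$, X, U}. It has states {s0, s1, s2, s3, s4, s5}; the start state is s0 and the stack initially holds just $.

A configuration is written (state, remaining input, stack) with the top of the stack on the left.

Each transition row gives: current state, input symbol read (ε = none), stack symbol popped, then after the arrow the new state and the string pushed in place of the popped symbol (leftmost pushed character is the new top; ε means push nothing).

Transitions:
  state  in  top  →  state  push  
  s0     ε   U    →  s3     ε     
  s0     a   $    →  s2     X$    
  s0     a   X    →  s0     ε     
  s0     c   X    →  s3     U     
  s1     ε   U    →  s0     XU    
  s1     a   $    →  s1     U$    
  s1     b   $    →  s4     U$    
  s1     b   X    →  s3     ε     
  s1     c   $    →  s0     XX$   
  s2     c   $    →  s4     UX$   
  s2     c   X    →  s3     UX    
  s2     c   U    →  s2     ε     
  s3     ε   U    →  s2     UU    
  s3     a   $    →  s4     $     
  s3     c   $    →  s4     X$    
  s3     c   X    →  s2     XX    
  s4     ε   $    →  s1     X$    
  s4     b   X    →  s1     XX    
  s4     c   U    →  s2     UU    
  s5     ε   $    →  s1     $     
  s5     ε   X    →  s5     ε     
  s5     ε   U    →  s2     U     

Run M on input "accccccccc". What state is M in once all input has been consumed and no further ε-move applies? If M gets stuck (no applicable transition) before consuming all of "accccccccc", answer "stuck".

s2

(s0, accccccccc, $)
  read a, top $: go to s2, push X$ → (s2, ccccccccc, X$)
  read c, top X: go to s3, push UX → (s3, cccccccc, UX$)
  ε-move, top U: go to s2, push UU → (s2, cccccccc, UUX$)
  read c, top U: go to s2, push ε → (s2, ccccccc, UX$)
  read c, top U: go to s2, push ε → (s2, cccccc, X$)
  read c, top X: go to s3, push UX → (s3, ccccc, UX$)
  ε-move, top U: go to s2, push UU → (s2, ccccc, UUX$)
  read c, top U: go to s2, push ε → (s2, cccc, UX$)
  read c, top U: go to s2, push ε → (s2, ccc, X$)
  read c, top X: go to s3, push UX → (s3, cc, UX$)
  ε-move, top U: go to s2, push UU → (s2, cc, UUX$)
  read c, top U: go to s2, push ε → (s2, c, UX$)
  read c, top U: go to s2, push ε → (s2, ε, X$)
All input consumed; M is in state s2.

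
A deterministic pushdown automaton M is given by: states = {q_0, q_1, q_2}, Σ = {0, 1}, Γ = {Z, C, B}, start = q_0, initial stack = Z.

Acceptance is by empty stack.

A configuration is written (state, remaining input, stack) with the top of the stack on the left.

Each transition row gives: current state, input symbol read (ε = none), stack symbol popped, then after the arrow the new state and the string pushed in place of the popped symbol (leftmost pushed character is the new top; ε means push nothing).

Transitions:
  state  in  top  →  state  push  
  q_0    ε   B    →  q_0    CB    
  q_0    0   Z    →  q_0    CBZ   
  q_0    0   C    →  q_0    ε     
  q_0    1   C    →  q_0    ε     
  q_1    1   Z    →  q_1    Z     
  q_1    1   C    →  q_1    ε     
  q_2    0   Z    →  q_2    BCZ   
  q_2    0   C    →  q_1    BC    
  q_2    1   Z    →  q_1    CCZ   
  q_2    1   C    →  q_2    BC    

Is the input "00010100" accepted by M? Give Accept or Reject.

Reject

(q_0, 00010100, Z)
  read 0, top Z: go to q_0, push CBZ → (q_0, 0010100, CBZ)
  read 0, top C: go to q_0, push ε → (q_0, 010100, BZ)
  ε-move, top B: go to q_0, push CB → (q_0, 010100, CBZ)
  read 0, top C: go to q_0, push ε → (q_0, 10100, BZ)
  ε-move, top B: go to q_0, push CB → (q_0, 10100, CBZ)
  read 1, top C: go to q_0, push ε → (q_0, 0100, BZ)
  ε-move, top B: go to q_0, push CB → (q_0, 0100, CBZ)
  read 0, top C: go to q_0, push ε → (q_0, 100, BZ)
  ε-move, top B: go to q_0, push CB → (q_0, 100, CBZ)
  read 1, top C: go to q_0, push ε → (q_0, 00, BZ)
  ε-move, top B: go to q_0, push CB → (q_0, 00, CBZ)
  read 0, top C: go to q_0, push ε → (q_0, 0, BZ)
  ε-move, top B: go to q_0, push CB → (q_0, 0, CBZ)
  read 0, top C: go to q_0, push ε → (q_0, ε, BZ)
  ε-move, top B: go to q_0, push CB → (q_0, ε, CBZ)
All input consumed; stack is CBZ, not empty, and no further ε-move applies.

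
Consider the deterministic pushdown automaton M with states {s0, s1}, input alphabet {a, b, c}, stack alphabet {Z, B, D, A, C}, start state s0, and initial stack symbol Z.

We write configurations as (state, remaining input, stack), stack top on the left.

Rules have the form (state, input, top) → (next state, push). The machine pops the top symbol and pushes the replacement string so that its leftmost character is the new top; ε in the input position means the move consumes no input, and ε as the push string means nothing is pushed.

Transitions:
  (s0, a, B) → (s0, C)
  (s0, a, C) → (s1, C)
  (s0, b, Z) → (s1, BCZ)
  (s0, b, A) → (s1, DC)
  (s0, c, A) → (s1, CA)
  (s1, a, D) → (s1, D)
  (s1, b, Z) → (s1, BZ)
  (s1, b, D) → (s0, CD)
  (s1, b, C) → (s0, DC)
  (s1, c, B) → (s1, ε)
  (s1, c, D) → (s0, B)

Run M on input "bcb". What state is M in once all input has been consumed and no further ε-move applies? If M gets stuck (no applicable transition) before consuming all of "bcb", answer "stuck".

(s0, bcb, Z)
  read b, top Z: go to s1, push BCZ → (s1, cb, BCZ)
  read c, top B: go to s1, push ε → (s1, b, CZ)
  read b, top C: go to s0, push DC → (s0, ε, DCZ)
All input consumed; M is in state s0.

s0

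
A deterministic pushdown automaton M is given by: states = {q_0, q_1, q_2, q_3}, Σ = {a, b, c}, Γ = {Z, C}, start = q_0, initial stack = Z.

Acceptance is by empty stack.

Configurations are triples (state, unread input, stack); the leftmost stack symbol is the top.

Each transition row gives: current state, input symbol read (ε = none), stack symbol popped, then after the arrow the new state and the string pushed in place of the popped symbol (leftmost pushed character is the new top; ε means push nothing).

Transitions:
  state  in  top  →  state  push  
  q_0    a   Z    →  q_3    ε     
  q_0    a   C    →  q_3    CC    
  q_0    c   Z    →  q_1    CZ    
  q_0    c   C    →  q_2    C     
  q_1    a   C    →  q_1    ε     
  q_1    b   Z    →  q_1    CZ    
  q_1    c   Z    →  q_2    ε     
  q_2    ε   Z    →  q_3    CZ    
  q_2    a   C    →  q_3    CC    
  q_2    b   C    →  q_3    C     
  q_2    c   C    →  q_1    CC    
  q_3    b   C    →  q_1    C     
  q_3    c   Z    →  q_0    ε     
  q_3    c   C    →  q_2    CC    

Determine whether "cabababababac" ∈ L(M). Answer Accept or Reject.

Accept

(q_0, cabababababac, Z) ⊢ (q_1, abababababac, CZ) ⊢ (q_1, bababababac, Z) ⊢ (q_1, ababababac, CZ) ⊢ (q_1, babababac, Z) ⊢ (q_1, abababac, CZ) ⊢ (q_1, bababac, Z) ⊢ (q_1, ababac, CZ) ⊢ (q_1, babac, Z) ⊢ (q_1, abac, CZ) ⊢ (q_1, bac, Z) ⊢ (q_1, ac, CZ) ⊢ (q_1, c, Z) ⊢ (q_2, ε, ε)
All input consumed and the stack is empty.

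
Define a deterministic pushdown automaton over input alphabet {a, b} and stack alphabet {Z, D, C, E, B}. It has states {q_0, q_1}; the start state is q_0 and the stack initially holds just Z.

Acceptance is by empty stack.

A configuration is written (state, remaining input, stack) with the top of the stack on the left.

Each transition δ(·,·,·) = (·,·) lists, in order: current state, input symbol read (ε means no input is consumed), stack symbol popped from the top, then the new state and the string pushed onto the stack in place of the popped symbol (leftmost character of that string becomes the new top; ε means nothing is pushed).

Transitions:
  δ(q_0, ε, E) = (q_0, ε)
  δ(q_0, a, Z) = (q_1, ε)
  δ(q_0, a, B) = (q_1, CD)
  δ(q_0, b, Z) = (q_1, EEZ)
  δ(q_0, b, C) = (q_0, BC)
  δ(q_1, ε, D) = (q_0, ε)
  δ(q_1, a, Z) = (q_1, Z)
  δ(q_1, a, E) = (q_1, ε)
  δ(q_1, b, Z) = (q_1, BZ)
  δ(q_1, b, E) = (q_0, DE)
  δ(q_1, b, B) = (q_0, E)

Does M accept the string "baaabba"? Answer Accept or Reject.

Accept

(q_0, baaabba, Z) ⊢ (q_1, aaabba, EEZ) ⊢ (q_1, aabba, EZ) ⊢ (q_1, abba, Z) ⊢ (q_1, bba, Z) ⊢ (q_1, ba, BZ) ⊢ (q_0, a, EZ) ⊢ (q_0, a, Z) ⊢ (q_1, ε, ε)
All input consumed and the stack is empty.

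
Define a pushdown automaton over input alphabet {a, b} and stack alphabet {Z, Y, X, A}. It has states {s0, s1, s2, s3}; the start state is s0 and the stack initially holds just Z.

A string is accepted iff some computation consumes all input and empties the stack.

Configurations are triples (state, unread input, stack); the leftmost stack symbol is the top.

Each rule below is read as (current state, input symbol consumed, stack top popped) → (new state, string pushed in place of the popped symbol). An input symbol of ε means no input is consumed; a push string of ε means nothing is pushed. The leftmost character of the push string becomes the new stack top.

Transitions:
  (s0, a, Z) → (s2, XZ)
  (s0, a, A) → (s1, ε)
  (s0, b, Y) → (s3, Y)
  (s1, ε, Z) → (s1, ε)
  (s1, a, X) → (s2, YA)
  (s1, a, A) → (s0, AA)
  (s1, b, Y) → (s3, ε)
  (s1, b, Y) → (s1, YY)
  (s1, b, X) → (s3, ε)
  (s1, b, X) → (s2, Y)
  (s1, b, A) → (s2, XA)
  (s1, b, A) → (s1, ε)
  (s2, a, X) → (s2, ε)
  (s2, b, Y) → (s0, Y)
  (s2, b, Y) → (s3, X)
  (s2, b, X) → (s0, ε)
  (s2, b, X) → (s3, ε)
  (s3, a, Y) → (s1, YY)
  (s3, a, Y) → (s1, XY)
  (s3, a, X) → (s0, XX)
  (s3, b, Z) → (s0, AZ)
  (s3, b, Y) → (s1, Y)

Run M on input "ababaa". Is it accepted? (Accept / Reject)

No computation consumes all input and empties the stack.

Reject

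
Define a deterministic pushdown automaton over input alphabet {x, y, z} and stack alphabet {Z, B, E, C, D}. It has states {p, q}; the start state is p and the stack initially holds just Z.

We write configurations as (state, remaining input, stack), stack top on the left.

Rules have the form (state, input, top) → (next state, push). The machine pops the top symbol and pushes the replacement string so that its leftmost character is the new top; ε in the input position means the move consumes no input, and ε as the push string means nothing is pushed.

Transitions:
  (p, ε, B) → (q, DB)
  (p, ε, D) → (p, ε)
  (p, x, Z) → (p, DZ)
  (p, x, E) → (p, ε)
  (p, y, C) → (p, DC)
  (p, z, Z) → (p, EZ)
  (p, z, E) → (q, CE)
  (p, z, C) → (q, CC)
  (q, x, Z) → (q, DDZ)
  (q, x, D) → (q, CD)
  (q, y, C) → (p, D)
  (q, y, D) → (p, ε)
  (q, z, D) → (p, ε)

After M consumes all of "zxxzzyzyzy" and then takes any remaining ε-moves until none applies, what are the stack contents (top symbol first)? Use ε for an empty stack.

(p, zxxzzyzyzy, Z)
  read z, top Z: go to p, push EZ → (p, xxzzyzyzy, EZ)
  read x, top E: go to p, push ε → (p, xzzyzyzy, Z)
  read x, top Z: go to p, push DZ → (p, zzyzyzy, DZ)
  ε-move, top D: go to p, push ε → (p, zzyzyzy, Z)
  read z, top Z: go to p, push EZ → (p, zyzyzy, EZ)
  read z, top E: go to q, push CE → (q, yzyzy, CEZ)
  read y, top C: go to p, push D → (p, zyzy, DEZ)
  ε-move, top D: go to p, push ε → (p, zyzy, EZ)
  read z, top E: go to q, push CE → (q, yzy, CEZ)
  read y, top C: go to p, push D → (p, zy, DEZ)
  ε-move, top D: go to p, push ε → (p, zy, EZ)
  read z, top E: go to q, push CE → (q, y, CEZ)
  read y, top C: go to p, push D → (p, ε, DEZ)
  ε-move, top D: go to p, push ε → (p, ε, EZ)
All input consumed in state p with stack EZ.

EZ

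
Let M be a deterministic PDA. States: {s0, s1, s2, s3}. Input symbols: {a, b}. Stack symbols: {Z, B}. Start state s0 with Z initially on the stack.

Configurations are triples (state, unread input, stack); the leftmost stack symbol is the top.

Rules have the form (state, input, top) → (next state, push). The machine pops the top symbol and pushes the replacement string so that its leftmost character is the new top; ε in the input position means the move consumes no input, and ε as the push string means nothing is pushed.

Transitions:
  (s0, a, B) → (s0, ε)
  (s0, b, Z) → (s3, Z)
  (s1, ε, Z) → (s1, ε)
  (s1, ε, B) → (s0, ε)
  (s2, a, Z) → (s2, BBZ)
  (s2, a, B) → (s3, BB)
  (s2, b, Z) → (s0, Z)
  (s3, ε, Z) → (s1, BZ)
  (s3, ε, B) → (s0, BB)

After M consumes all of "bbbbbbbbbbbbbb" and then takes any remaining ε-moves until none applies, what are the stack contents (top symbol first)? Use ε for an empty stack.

Z

(s0, bbbbbbbbbbbbbb, Z) ⊢ (s3, bbbbbbbbbbbbb, Z) ⊢ (s1, bbbbbbbbbbbbb, BZ) ⊢ (s0, bbbbbbbbbbbbb, Z) ⊢ (s3, bbbbbbbbbbbb, Z) ⊢ (s1, bbbbbbbbbbbb, BZ) ⊢ (s0, bbbbbbbbbbbb, Z) ⊢ (s3, bbbbbbbbbbb, Z) ⊢ (s1, bbbbbbbbbbb, BZ) ⊢ (s0, bbbbbbbbbbb, Z) ⊢ (s3, bbbbbbbbbb, Z) ⊢ (s1, bbbbbbbbbb, BZ) ⊢ (s0, bbbbbbbbbb, Z) ⊢ (s3, bbbbbbbbb, Z) ⊢ (s1, bbbbbbbbb, BZ) ⊢ (s0, bbbbbbbbb, Z) ⊢ (s3, bbbbbbbb, Z) ⊢ (s1, bbbbbbbb, BZ) ⊢ (s0, bbbbbbbb, Z) ⊢ (s3, bbbbbbb, Z) ⊢ (s1, bbbbbbb, BZ) ⊢ (s0, bbbbbbb, Z) ⊢ (s3, bbbbbb, Z) ⊢ (s1, bbbbbb, BZ) ⊢ (s0, bbbbbb, Z) ⊢ (s3, bbbbb, Z) ⊢ (s1, bbbbb, BZ) ⊢ (s0, bbbbb, Z) ⊢ (s3, bbbb, Z) ⊢ (s1, bbbb, BZ) ⊢ (s0, bbbb, Z) ⊢ (s3, bbb, Z) ⊢ (s1, bbb, BZ) ⊢ (s0, bbb, Z) ⊢ (s3, bb, Z) ⊢ (s1, bb, BZ) ⊢ (s0, bb, Z) ⊢ (s3, b, Z) ⊢ (s1, b, BZ) ⊢ (s0, b, Z) ⊢ (s3, ε, Z) ⊢ (s1, ε, BZ) ⊢ (s0, ε, Z)
All input consumed in state s0 with stack Z.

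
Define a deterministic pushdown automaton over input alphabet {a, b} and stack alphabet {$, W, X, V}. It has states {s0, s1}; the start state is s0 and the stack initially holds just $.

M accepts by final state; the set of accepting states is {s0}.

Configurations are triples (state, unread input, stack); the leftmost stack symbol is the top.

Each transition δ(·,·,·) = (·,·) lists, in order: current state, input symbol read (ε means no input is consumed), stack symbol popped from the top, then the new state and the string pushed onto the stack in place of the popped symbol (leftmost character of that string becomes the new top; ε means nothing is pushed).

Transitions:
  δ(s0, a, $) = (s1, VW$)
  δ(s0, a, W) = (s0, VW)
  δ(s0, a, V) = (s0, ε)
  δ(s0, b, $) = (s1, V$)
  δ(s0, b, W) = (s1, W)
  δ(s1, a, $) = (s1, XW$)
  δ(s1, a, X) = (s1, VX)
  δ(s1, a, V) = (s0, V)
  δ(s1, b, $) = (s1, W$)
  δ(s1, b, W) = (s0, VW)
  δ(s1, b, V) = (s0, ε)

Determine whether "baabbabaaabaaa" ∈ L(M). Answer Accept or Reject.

(s0, baabbabaaabaaa, $)
  read b, top $: go to s1, push V$ → (s1, aabbabaaabaaa, V$)
  read a, top V: go to s0, push V → (s0, abbabaaabaaa, V$)
  read a, top V: go to s0, push ε → (s0, bbabaaabaaa, $)
  read b, top $: go to s1, push V$ → (s1, babaaabaaa, V$)
  read b, top V: go to s0, push ε → (s0, abaaabaaa, $)
  read a, top $: go to s1, push VW$ → (s1, baaabaaa, VW$)
  read b, top V: go to s0, push ε → (s0, aaabaaa, W$)
  read a, top W: go to s0, push VW → (s0, aabaaa, VW$)
  read a, top V: go to s0, push ε → (s0, abaaa, W$)
  read a, top W: go to s0, push VW → (s0, baaa, VW$)
No transition applies at (s0, baaa, VW$); input not fully consumed.

Reject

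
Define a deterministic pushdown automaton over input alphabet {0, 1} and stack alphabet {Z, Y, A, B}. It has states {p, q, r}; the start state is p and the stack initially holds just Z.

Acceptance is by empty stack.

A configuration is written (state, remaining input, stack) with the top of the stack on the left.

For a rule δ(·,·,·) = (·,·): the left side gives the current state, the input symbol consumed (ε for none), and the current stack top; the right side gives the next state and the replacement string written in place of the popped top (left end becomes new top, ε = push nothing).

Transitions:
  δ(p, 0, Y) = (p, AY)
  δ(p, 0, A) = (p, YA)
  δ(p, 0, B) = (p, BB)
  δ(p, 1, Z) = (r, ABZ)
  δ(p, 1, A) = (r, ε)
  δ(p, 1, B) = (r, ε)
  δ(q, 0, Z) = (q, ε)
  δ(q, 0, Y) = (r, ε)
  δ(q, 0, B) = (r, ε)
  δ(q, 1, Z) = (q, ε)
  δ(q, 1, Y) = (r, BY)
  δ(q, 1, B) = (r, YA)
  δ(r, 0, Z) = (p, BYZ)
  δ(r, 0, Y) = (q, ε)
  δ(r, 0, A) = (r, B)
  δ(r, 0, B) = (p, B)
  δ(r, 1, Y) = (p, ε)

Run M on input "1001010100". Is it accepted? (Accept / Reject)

(p, 1001010100, Z) ⊢ (r, 001010100, ABZ) ⊢ (r, 01010100, BBZ) ⊢ (p, 1010100, BBZ) ⊢ (r, 010100, BZ) ⊢ (p, 10100, BZ) ⊢ (r, 0100, Z) ⊢ (p, 100, BYZ) ⊢ (r, 00, YZ) ⊢ (q, 0, Z) ⊢ (q, ε, ε)
All input consumed and the stack is empty.

Accept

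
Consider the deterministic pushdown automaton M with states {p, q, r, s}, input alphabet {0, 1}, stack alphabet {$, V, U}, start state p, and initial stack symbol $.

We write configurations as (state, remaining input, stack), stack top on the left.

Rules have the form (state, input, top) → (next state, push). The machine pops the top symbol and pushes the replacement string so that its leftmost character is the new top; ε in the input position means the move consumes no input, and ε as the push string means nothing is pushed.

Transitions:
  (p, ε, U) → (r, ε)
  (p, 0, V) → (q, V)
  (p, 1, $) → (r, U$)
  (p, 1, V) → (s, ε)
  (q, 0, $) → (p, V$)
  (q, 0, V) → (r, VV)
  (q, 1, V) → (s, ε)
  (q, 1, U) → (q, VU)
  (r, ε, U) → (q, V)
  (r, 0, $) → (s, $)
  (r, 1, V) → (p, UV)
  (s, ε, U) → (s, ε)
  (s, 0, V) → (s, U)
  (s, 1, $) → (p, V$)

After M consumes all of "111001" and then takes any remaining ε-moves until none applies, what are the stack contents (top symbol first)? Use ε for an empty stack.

VV$

(p, 111001, $) ⊢ (r, 11001, U$) ⊢ (q, 11001, V$) ⊢ (s, 1001, $) ⊢ (p, 001, V$) ⊢ (q, 01, V$) ⊢ (r, 1, VV$) ⊢ (p, ε, UVV$) ⊢ (r, ε, VV$)
All input consumed in state r with stack VV$.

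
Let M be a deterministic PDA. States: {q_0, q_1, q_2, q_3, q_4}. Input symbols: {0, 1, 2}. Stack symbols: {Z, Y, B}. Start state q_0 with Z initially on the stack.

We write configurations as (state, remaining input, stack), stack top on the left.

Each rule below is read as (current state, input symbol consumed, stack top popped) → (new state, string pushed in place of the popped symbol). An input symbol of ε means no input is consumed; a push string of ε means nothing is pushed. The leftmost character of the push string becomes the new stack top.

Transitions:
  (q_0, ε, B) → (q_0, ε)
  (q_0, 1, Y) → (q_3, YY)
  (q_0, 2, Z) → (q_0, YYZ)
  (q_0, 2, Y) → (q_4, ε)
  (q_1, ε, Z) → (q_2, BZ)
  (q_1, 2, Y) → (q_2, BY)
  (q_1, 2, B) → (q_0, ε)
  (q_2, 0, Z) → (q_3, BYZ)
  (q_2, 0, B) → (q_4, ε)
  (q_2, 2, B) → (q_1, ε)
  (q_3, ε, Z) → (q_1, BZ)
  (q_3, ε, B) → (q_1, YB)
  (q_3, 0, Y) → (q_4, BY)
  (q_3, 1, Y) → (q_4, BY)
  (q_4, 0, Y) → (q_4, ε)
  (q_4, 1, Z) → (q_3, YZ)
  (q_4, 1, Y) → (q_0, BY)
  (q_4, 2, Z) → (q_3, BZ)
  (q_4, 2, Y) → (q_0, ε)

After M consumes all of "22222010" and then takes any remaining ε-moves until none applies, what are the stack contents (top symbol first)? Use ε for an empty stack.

(q_0, 22222010, Z) ⊢ (q_0, 2222010, YYZ) ⊢ (q_4, 222010, YZ) ⊢ (q_0, 22010, Z) ⊢ (q_0, 2010, YYZ) ⊢ (q_4, 010, YZ) ⊢ (q_4, 10, Z) ⊢ (q_3, 0, YZ) ⊢ (q_4, ε, BYZ)
All input consumed in state q_4 with stack BYZ.

BYZ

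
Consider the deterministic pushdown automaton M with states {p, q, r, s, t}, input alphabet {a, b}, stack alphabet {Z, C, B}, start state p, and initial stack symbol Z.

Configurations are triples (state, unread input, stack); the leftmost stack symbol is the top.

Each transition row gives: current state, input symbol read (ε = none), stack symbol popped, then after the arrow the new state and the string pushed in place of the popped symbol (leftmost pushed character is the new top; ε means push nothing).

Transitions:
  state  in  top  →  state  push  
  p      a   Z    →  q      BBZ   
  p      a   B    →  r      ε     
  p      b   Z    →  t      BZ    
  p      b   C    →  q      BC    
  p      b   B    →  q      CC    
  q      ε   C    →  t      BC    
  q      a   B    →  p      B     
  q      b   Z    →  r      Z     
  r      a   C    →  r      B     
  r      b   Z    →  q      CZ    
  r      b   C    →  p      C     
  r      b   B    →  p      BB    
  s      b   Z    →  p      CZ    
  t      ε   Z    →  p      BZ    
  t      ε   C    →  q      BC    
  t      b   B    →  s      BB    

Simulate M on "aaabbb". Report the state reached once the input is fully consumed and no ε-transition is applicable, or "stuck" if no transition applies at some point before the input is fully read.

s

(p, aaabbb, Z) ⊢ (q, aabbb, BBZ) ⊢ (p, abbb, BBZ) ⊢ (r, bbb, BZ) ⊢ (p, bb, BBZ) ⊢ (q, b, CCBZ) ⊢ (t, b, BCCBZ) ⊢ (s, ε, BBCCBZ)
All input consumed; M is in state s.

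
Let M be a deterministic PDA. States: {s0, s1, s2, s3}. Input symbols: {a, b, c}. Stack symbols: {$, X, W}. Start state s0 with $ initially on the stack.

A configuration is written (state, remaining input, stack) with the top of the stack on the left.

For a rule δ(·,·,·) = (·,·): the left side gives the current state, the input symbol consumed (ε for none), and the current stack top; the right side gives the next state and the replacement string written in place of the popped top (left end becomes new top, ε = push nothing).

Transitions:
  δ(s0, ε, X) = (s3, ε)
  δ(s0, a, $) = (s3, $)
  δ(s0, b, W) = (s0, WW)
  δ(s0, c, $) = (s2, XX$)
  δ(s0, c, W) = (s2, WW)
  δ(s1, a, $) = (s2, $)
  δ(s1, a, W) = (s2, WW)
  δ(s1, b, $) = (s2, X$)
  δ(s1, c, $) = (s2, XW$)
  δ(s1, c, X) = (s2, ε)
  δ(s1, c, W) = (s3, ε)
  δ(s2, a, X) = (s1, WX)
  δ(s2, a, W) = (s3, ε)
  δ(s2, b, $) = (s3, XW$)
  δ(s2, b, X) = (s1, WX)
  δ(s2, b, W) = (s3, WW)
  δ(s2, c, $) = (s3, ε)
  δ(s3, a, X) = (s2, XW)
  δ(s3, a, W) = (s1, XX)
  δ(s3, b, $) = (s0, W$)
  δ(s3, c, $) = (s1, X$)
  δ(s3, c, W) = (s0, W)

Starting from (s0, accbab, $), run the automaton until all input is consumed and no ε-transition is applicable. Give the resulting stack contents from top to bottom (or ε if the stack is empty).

(s0, accbab, $)
  read a, top $: go to s3, push $ → (s3, ccbab, $)
  read c, top $: go to s1, push X$ → (s1, cbab, X$)
  read c, top X: go to s2, push ε → (s2, bab, $)
  read b, top $: go to s3, push XW$ → (s3, ab, XW$)
  read a, top X: go to s2, push XW → (s2, b, XWW$)
  read b, top X: go to s1, push WX → (s1, ε, WXWW$)
All input consumed in state s1 with stack WXWW$.

WXWW$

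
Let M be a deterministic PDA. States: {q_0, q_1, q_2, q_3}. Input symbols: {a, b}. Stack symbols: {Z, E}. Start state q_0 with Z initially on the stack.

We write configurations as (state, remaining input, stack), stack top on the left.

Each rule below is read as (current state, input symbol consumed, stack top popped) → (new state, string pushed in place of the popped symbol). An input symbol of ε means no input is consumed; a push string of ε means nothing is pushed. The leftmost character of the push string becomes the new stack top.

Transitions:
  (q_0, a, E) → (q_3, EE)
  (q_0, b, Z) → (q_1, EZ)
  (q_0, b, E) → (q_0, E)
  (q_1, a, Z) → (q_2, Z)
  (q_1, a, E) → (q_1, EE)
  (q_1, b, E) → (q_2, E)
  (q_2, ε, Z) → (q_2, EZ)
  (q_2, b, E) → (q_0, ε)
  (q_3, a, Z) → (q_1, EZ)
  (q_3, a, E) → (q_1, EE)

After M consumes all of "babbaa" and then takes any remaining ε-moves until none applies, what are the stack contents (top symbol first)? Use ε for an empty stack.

(q_0, babbaa, Z)
  read b, top Z: go to q_1, push EZ → (q_1, abbaa, EZ)
  read a, top E: go to q_1, push EE → (q_1, bbaa, EEZ)
  read b, top E: go to q_2, push E → (q_2, baa, EEZ)
  read b, top E: go to q_0, push ε → (q_0, aa, EZ)
  read a, top E: go to q_3, push EE → (q_3, a, EEZ)
  read a, top E: go to q_1, push EE → (q_1, ε, EEEZ)
All input consumed in state q_1 with stack EEEZ.

EEEZ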